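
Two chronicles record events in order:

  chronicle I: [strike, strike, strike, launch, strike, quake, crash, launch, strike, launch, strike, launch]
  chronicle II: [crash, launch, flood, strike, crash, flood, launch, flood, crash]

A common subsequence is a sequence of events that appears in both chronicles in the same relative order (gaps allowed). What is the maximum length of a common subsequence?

4

Match launch at chronicle I[4]=chronicle II[2] → strike at chronicle I[5]=chronicle II[4] → crash at chronicle I[7]=chronicle II[5] → launch at chronicle I[8]=chronicle II[7] — 4 events in the same relative order in both. The LCS DP gives dp[12][9] = 4, so this is optimal.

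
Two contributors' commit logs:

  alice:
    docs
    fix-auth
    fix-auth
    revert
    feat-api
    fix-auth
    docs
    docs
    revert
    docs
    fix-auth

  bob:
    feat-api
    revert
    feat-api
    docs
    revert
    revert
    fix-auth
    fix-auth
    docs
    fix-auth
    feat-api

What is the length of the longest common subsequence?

6

Match revert at alice[4]=bob[2] → feat-api at alice[5]=bob[3] → docs at alice[7]=bob[4] → revert at alice[9]=bob[6] → docs at alice[10]=bob[9] → fix-auth at alice[11]=bob[10] — 6 commits in the same relative order in both. The LCS DP gives dp[11][11] = 6, so this is optimal.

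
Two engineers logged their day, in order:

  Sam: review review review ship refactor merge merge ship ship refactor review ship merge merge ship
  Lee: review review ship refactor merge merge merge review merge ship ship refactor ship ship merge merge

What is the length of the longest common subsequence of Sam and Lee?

12

Match review at Sam[2]=Lee[1], review at Sam[3]=Lee[2], ship at Sam[4]=Lee[3], refactor at Sam[5]=Lee[4], merge at Sam[6]=Lee[7], merge at Sam[7]=Lee[9], ship at Sam[8]=Lee[10], ship at Sam[9]=Lee[11], refactor at Sam[10]=Lee[12], ship at Sam[12]=Lee[14], merge at Sam[13]=Lee[15], merge at Sam[14]=Lee[16] — 12 tasks in the same relative order in both, and the DP table's final entry dp[15][16] is also 12, so no common subsequence is longer.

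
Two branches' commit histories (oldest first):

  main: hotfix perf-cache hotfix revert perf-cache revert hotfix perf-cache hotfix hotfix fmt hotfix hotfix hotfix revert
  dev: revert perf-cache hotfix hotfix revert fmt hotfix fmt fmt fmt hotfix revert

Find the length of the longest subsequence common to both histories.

Taking revert at main[4]=dev[1], perf-cache at main[5]=dev[2], hotfix at main[7]=dev[3], hotfix at main[9]=dev[4], hotfix at main[10]=dev[7], fmt at main[11]=dev[10], hotfix at main[14]=dev[11], revert at main[15]=dev[12] gives a common subsequence of length 8. The LCS DP gives dp[15][12] = 8, so this is optimal.

8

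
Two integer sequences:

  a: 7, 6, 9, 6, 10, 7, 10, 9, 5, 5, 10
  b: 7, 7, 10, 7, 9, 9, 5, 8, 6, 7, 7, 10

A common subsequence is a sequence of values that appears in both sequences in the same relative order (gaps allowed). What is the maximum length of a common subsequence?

Let dp[i][j] be the LCS length of the first i values of a and the first j values of b. dp[i][j] = dp[i-1][j-1]+1 when the i-th and j-th values match, else max(dp[i-1][j], dp[i][j-1]).
    ·  7  7 10  7  9  9  5  8  6  7  7 10
 ·  0  0  0  0  0  0  0  0  0  0  0  0  0
 7  0  1  1  1  1  1  1  1  1  1  1  1  1
 6  0  1  1  1  1  1  1  1  1  2  2  2  2
 9  0  1  1  1  1  2  2  2  2  2  2  2  2
 6  0  1  1  1  1  2  2  2  2  3  3  3  3
10  0  1  1  2  2  2  2  2  2  3  3  3  4
 7  0  1  2  2  3  3  3  3  3  3  4  4  4
10  0  1  2  3  3  3  3  3  3  3  4  4  5
 9  0  1  2  3  3  4  4  4  4  4  4  4  5
 5  0  1  2  3  3  4  4  5  5  5  5  5  5
 5  0  1  2  3  3  4  4  5  5  5  5  5  5
10  0  1  2  3  3  4  4  5  5  5  5  5  6
dp[11][12] = 6. One LCS (by backtracking along matches): 7, 10, 7, 9, 5, 10.

6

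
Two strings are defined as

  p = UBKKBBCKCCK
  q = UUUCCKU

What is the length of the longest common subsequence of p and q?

4

Match U [1,3], then C [9,4], then C [10,5], then K [11,6] — 4 characters in the same relative order in both. dp[11][7] = 4 confirms this is the maximum.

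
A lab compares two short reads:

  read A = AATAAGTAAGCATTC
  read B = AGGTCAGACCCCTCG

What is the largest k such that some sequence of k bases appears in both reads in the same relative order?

Match A (read A #1, read B #1) → T (read A #3, read B #4) → A (read A #5, read B #6) → G (read A #6, read B #7) → A (read A #8, read B #8) → C (read A #11, read B #12) → T (read A #14, read B #13) → C (read A #15, read B #14) — 8 bases in the same relative order in both. dp[15][15] = 8 confirms this is the maximum.

8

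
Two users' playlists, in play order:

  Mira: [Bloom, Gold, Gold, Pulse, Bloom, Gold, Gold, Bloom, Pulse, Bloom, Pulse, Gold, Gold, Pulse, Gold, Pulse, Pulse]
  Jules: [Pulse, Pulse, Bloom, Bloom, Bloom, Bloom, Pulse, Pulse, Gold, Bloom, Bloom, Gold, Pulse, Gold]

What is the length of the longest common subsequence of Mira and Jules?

9

One common subsequence of length 9: Bloom (Mira #1, Jules #4); then Bloom (Mira #5, Jules #5); then Bloom (Mira #8, Jules #6); then Pulse (Mira #9, Jules #7); then Pulse (Mira #11, Jules #8); then Gold (Mira #12, Jules #9); then Gold (Mira #13, Jules #12); then Pulse (Mira #14, Jules #13); then Gold (Mira #15, Jules #14), and the DP table's final entry dp[17][14] is also 9, so no common subsequence is longer.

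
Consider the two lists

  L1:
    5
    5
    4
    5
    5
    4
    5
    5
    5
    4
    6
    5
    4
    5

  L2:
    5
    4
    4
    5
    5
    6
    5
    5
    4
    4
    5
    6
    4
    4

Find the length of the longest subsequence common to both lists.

9

Match 5 (L1 #1, L2 #1); then 4 (L1 #3, L2 #3); then 5 (L1 #4, L2 #4); then 5 (L1 #5, L2 #5); then 5 (L1 #7, L2 #7); then 5 (L1 #8, L2 #8); then 5 (L1 #9, L2 #11); then 4 (L1 #10, L2 #13); then 4 (L1 #13, L2 #14) — 9 values in the same relative order in both. dp[14][14] = 9 confirms this is the maximum.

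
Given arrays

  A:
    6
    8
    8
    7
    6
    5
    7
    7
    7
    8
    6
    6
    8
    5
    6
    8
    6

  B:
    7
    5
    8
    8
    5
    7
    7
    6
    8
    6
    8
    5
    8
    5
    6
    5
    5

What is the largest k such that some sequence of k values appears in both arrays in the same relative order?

Pick 8 at A[2]=B[3], 8 at A[3]=B[4], 5 at A[6]=B[5], 7 at A[7]=B[6], 7 at A[8]=B[7], 8 at A[10]=B[9], 6 at A[12]=B[10], 8 at A[13]=B[11], 5 at A[14]=B[12], 8 at A[16]=B[13], 6 at A[17]=B[15]; all 11 values appear in both, in order. The LCS DP gives dp[17][17] = 11, so this is optimal.

11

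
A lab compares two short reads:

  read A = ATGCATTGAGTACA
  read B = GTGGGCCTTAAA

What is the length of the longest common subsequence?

One common subsequence of length 8: T (read A #2, read B #2), then G (read A #3, read B #5), then C (read A #4, read B #7), then T (read A #6, read B #8), then T (read A #7, read B #9), then A (read A #9, read B #10), then A (read A #12, read B #11), then A (read A #14, read B #12). Since dp[14][12] = 8, nothing longer is possible.

8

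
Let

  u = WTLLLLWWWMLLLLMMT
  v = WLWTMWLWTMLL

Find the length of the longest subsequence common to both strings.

Taking W (u #1, v #1), L (u #6, v #2), W (u #7, v #3), W (u #8, v #6), W (u #9, v #8), M (u #10, v #10), L (u #13, v #11), L (u #14, v #12) gives a common subsequence of length 8. dp[17][12] = 8 confirms this is the maximum.

8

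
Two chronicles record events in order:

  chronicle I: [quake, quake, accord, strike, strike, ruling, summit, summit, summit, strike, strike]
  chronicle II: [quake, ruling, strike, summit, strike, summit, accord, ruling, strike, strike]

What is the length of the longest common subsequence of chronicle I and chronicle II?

Taking quake (chronicle I #1, chronicle II #1), then strike (chronicle I #4, chronicle II #3), then strike (chronicle I #5, chronicle II #5), then ruling (chronicle I #6, chronicle II #8), then strike (chronicle I #10, chronicle II #9), then strike (chronicle I #11, chronicle II #10) gives a common subsequence of length 6. dp[11][10] = 6 confirms this is the maximum.

6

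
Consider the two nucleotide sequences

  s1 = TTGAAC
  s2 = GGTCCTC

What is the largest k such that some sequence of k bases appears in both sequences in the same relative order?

Let dp[i][j] be the LCS length of the first i bases of s1 and the first j bases of s2. dp[i][j] = dp[i-1][j-1]+1 when the i-th and j-th bases match, else max(dp[i-1][j], dp[i][j-1]).
    ·  G  G  T  C  C  T  C
 ·  0  0  0  0  0  0  0  0
 T  0  0  0  1  1  1  1  1
 T  0  0  0  1  1  1  2  2
 G  0  1  1  1  1  1  2  2
 A  0  1  1  1  1  1  2  2
 A  0  1  1  1  1  1  2  2
 C  0  1  1  1  2  2  2  3
dp[6][7] = 3. One LCS (by backtracking along matches): TTC.

3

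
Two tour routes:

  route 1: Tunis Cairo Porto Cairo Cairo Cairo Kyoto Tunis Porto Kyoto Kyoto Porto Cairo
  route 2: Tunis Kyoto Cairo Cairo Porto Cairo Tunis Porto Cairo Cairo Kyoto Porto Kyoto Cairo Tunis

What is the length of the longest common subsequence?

10

Match Tunis (route 1 #1, route 2 #1), then Cairo (route 1 #2, route 2 #4), then Porto (route 1 #3, route 2 #5), then Cairo (route 1 #4, route 2 #6), then Cairo (route 1 #5, route 2 #9), then Cairo (route 1 #6, route 2 #10), then Kyoto (route 1 #7, route 2 #11), then Porto (route 1 #9, route 2 #12), then Kyoto (route 1 #11, route 2 #13), then Cairo (route 1 #13, route 2 #14) — 10 stops in the same relative order in both. Since dp[13][15] = 10, nothing longer is possible.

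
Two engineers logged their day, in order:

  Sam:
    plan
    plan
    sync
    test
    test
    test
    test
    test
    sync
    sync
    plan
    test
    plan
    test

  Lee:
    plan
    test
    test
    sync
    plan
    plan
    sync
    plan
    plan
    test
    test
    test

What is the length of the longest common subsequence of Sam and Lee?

Match plan at Sam[2]=Lee[1] → test at Sam[7]=Lee[2] → test at Sam[8]=Lee[3] → sync at Sam[9]=Lee[4] → sync at Sam[10]=Lee[7] → plan at Sam[11]=Lee[9] → test at Sam[12]=Lee[11] → test at Sam[14]=Lee[12] — 8 tasks in the same relative order in both. Since dp[14][12] = 8, nothing longer is possible.

8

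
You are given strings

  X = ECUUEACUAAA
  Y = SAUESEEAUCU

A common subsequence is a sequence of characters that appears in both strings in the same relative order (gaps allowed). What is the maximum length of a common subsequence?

Let dp[i][j] be the LCS length of the first i characters of X and the first j characters of Y. dp[i][j] = dp[i-1][j-1]+1 when the i-th and j-th characters match, else max(dp[i-1][j], dp[i][j-1]).
    ·  S  A  U  E  S  E  E  A  U  C  U
 ·  0  0  0  0  0  0  0  0  0  0  0  0
 E  0  0  0  0  1  1  1  1  1  1  1  1
 C  0  0  0  0  1  1  1  1  1  1  2  2
 U  0  0  0  1  1  1  1  1  1  2  2  3
 U  0  0  0  1  1  1  1  1  1  2  2  3
 E  0  0  0  1  2  2  2  2  2  2  2  3
 A  0  0  1  1  2  2  2  2  3  3  3  3
 C  0  0  1  1  2  2  2  2  3  3  4  4
 U  0  0  1  2  2  2  2  2  3  4  4  5
 A  0  0  1  2  2  2  2  2  3  4  4  5
 A  0  0  1  2  2  2  2  2  3  4  4  5
 A  0  0  1  2  2  2  2  2  3  4  4  5
dp[11][11] = 5. One LCS (by backtracking along matches): EEACU.

5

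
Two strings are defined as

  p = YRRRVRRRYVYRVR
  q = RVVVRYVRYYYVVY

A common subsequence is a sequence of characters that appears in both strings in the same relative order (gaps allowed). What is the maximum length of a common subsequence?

7

Match R at p[2]=q[1], R at p[3]=q[5], V at p[5]=q[7], R at p[6]=q[8], Y at p[9]=q[11], V at p[10]=q[13], Y at p[11]=q[14] — 7 characters in the same relative order in both. dp[14][14] = 7 confirms this is the maximum.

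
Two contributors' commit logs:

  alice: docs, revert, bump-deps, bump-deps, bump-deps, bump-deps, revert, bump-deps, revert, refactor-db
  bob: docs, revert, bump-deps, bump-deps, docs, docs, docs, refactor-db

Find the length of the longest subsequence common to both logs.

5

One common subsequence of length 5: docs [1,1], revert [2,2], bump-deps [3,3], bump-deps [4,4], refactor-db [10,8], and the DP table's final entry dp[10][8] is also 5, so no common subsequence is longer.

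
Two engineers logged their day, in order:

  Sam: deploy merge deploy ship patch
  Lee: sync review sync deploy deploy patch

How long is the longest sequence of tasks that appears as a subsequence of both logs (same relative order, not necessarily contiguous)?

3

Pick deploy (Sam #1, Lee #4), deploy (Sam #3, Lee #5), patch (Sam #5, Lee #6); all 3 tasks appear in both, in order, and the DP table's final entry dp[5][6] is also 3, so no common subsequence is longer.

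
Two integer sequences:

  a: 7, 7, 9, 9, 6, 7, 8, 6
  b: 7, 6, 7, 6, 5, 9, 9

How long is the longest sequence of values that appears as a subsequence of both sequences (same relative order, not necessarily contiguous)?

4

Let dp[i][j] be the LCS length of the first i values of a and the first j values of b. dp[i][j] = dp[i-1][j-1]+1 when the i-th and j-th values match, else max(dp[i-1][j], dp[i][j-1]).
    ·  7  6  7  6  5  9  9
 ·  0  0  0  0  0  0  0  0
 7  0  1  1  1  1  1  1  1
 7  0  1  1  2  2  2  2  2
 9  0  1  1  2  2  2  3  3
 9  0  1  1  2  2  2  3  4
 6  0  1  2  2  3  3  3  4
 7  0  1  2  3  3  3  3  4
 8  0  1  2  3  3  3  3  4
 6  0  1  2  3  4  4  4  4
dp[8][7] = 4. One LCS (by backtracking along matches): 7, 7, 9, 9.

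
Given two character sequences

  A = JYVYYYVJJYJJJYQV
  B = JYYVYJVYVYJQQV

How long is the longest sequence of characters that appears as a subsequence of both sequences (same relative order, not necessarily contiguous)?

One common subsequence of length 10: J (A #1, B #1), Y (A #2, B #3), V (A #3, B #4), Y (A #4, B #5), Y (A #6, B #8), V (A #7, B #9), Y (A #10, B #10), J (A #11, B #11), Q (A #15, B #13), V (A #16, B #14), and the DP table's final entry dp[16][14] is also 10, so no common subsequence is longer.

10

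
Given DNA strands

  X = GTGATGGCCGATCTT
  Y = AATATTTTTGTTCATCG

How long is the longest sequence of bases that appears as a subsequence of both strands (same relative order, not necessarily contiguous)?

Match T at X[2]=Y[3] → A at X[4]=Y[4] → T at X[5]=Y[9] → G at X[6]=Y[10] → C at X[9]=Y[13] → A at X[11]=Y[14] → T at X[12]=Y[15] → C at X[13]=Y[16] — 8 bases in the same relative order in both. The LCS DP gives dp[15][17] = 8, so this is optimal.

8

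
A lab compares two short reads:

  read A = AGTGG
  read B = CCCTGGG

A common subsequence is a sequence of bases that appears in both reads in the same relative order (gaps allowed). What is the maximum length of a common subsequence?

Match G [2,5] → G [4,6] → G [5,7] — 3 bases in the same relative order in both, and the DP table's final entry dp[5][7] is also 3, so no common subsequence is longer.

3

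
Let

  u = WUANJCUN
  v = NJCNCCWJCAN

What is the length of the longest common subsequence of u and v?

Taking W at u[1]=v[7]; then J at u[5]=v[8]; then C at u[6]=v[9]; then N at u[8]=v[11] gives a common subsequence of length 4, and the DP table's final entry dp[8][11] is also 4, so no common subsequence is longer.

4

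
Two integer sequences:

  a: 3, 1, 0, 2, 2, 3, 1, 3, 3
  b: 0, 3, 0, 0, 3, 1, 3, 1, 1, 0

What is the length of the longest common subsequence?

Match 3 (a #1, b #2) → 0 (a #3, b #4) → 3 (a #6, b #5) → 1 (a #7, b #6) → 3 (a #8, b #7) — 5 values in the same relative order in both. Since dp[9][10] = 5, nothing longer is possible.

5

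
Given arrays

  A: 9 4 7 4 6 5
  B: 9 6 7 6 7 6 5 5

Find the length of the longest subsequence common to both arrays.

4

Pick 9 [1,1], then 7 [3,5], then 6 [5,6], then 5 [6,8]; all 4 values appear in both, in order. dp[6][8] = 4 confirms this is the maximum.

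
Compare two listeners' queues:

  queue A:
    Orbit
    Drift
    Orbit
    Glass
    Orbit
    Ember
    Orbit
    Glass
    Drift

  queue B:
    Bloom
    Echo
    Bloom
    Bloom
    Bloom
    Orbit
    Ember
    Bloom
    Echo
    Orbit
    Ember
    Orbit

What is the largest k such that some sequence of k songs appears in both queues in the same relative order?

4

Taking Orbit (queue A #1, queue B #6), then Orbit (queue A #5, queue B #10), then Ember (queue A #6, queue B #11), then Orbit (queue A #7, queue B #12) gives a common subsequence of length 4. dp[9][12] = 4 confirms this is the maximum.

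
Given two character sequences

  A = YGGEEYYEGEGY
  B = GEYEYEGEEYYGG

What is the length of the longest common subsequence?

8

Match Y (A #1, B #5), then G (A #3, B #7), then E (A #4, B #8), then E (A #5, B #9), then Y (A #6, B #10), then Y (A #7, B #11), then G (A #9, B #12), then G (A #11, B #13) — 8 characters in the same relative order in both. dp[12][13] = 8 confirms this is the maximum.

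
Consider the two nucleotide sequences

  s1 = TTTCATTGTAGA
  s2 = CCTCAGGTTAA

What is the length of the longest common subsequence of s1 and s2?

Pick T [3,3] → C [4,4] → A [5,5] → T [7,8] → T [9,9] → A [10,10] → A [12,11]; all 7 bases appear in both, in order. Since dp[12][11] = 7, nothing longer is possible.

7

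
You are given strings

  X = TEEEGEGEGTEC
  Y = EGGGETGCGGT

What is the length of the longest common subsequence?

6

Let dp[i][j] be the LCS length of the first i characters of X and the first j characters of Y. dp[i][j] = dp[i-1][j-1]+1 when the i-th and j-th characters match, else max(dp[i-1][j], dp[i][j-1]).
    ·  E  G  G  G  E  T  G  C  G  G  T
 ·  0  0  0  0  0  0  0  0  0  0  0  0
 T  0  0  0  0  0  0  1  1  1  1  1  1
 E  0  1  1  1  1  1  1  1  1  1  1  1
 E  0  1  1  1  1  2  2  2  2  2  2  2
 E  0  1  1  1  1  2  2  2  2  2  2  2
 G  0  1  2  2  2  2  2  3  3  3  3  3
 E  0  1  2  2  2  3  3  3  3  3  3  3
 G  0  1  2  3  3  3  3  4  4  4  4  4
 E  0  1  2  3  3  4  4  4  4  4  4  4
 G  0  1  2  3  4  4  4  5  5  5  5  5
 T  0  1  2  3  4  4  5  5  5  5  5  6
 E  0  1  2  3  4  5  5  5  5  5  5  6
 C  0  1  2  3  4  5  5  5  6  6  6  6
dp[12][11] = 6. One LCS (by backtracking along matches): EEGGGT.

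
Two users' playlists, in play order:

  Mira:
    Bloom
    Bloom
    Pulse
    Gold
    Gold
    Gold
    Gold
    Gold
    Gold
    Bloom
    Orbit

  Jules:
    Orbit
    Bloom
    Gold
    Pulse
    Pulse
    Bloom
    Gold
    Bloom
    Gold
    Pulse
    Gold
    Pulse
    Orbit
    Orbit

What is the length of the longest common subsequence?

6

One common subsequence of length 6: Bloom at Mira[1]=Jules[2] → Bloom at Mira[2]=Jules[6] → Gold at Mira[4]=Jules[7] → Gold at Mira[5]=Jules[9] → Gold at Mira[6]=Jules[11] → Orbit at Mira[11]=Jules[14], and the DP table's final entry dp[11][14] is also 6, so no common subsequence is longer.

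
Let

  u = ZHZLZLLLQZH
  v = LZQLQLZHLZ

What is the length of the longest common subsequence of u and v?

One common subsequence of length 6: L [4,1]; then Z [5,2]; then L [6,4]; then L [7,6]; then L [8,9]; then Z [10,10]. The LCS DP gives dp[11][10] = 6, so this is optimal.

6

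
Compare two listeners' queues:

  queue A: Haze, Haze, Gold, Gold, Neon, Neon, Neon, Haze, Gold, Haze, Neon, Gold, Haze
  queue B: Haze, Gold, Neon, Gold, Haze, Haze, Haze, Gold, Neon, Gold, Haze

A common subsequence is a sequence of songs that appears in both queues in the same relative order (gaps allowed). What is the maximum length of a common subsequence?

8

Match Haze [2,1] → Gold [3,2] → Gold [4,4] → Haze [8,7] → Gold [9,8] → Neon [11,9] → Gold [12,10] → Haze [13,11] — 8 songs in the same relative order in both. dp[13][11] = 8 confirms this is the maximum.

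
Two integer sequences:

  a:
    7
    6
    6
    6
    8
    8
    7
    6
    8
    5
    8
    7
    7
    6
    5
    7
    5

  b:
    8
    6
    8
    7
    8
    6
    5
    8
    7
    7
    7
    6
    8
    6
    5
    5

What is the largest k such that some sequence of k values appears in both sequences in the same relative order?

11

One common subsequence of length 11: 6 at a[4]=b[2]; then 8 at a[5]=b[3]; then 8 at a[6]=b[5]; then 6 at a[8]=b[6]; then 5 at a[10]=b[7]; then 8 at a[11]=b[8]; then 7 at a[12]=b[10]; then 7 at a[13]=b[11]; then 6 at a[14]=b[14]; then 5 at a[15]=b[15]; then 5 at a[17]=b[16]. dp[17][16] = 11 confirms this is the maximum.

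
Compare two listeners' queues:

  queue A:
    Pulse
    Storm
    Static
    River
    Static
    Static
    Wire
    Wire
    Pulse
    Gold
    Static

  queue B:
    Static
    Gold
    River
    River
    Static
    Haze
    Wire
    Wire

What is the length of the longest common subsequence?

Pick Static at queue A[3]=queue B[1]; then River at queue A[4]=queue B[4]; then Static at queue A[5]=queue B[5]; then Wire at queue A[7]=queue B[7]; then Wire at queue A[8]=queue B[8]; all 5 songs appear in both, in order. The LCS DP gives dp[11][8] = 5, so this is optimal.

5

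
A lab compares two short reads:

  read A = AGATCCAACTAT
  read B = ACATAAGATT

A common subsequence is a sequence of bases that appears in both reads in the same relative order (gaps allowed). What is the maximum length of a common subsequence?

Let dp[i][j] be the LCS length of the first i bases of read A and the first j bases of read B. dp[i][j] = dp[i-1][j-1]+1 when the i-th and j-th bases match, else max(dp[i-1][j], dp[i][j-1]).
    ·  A  C  A  T  A  A  G  A  T  T
 ·  0  0  0  0  0  0  0  0  0  0  0
 A  0  1  1  1  1  1  1  1  1  1  1
 G  0  1  1  1  1  1  1  2  2  2  2
 A  0  1  1  2  2  2  2  2  3  3  3
 T  0  1  1  2  3  3  3  3  3  4  4
 C  0  1  2  2  3  3  3  3  3  4  4
 C  0  1  2  2  3  3  3  3  3  4  4
 A  0  1  2  3  3  4  4  4  4  4  4
 A  0  1  2  3  3  4  5  5  5  5  5
 C  0  1  2  3  3  4  5  5  5  5  5
 T  0  1  2  3  4  4  5  5  5  6  6
 A  0  1  2  3  4  5  5  5  6  6  6
 T  0  1  2  3  4  5  5  5  6  7  7
dp[12][10] = 7. One LCS (by backtracking along matches): AATAATT.

7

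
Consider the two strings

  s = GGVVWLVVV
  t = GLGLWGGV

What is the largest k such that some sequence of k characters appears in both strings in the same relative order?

4

Taking G at s[1]=t[1] → G at s[2]=t[3] → W at s[5]=t[5] → V at s[9]=t[8] gives a common subsequence of length 4. Since dp[9][8] = 4, nothing longer is possible.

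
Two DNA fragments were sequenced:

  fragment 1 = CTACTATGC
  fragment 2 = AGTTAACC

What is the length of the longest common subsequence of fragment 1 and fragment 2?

Let dp[i][j] be the LCS length of the first i bases of fragment 1 and the first j bases of fragment 2. dp[i][j] = dp[i-1][j-1]+1 when the i-th and j-th bases match, else max(dp[i-1][j], dp[i][j-1]).
    ·  A  G  T  T  A  A  C  C
 ·  0  0  0  0  0  0  0  0  0
 C  0  0  0  0  0  0  0  1  1
 T  0  0  0  1  1  1  1  1  1
 A  0  1  1  1  1  2  2  2  2
 C  0  1  1  1  1  2  2  3  3
 T  0  1  1  2  2  2  2  3  3
 A  0  1  1  2  2  3  3  3  3
 T  0  1  1  2  3  3  3  3  3
 G  0  1  2  2  3  3  3  3  3
 C  0  1  2  2  3  3  3  4  4
dp[9][8] = 4. One LCS (by backtracking along matches): TACC.

4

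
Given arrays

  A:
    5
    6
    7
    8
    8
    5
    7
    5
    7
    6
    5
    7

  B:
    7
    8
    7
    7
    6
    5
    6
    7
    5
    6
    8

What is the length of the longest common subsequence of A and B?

Match 7 (A #3, B #1), then 8 (A #5, B #2), then 7 (A #7, B #3), then 7 (A #9, B #4), then 6 (A #10, B #5), then 5 (A #11, B #6), then 7 (A #12, B #8) — 7 values in the same relative order in both. Since dp[12][11] = 7, nothing longer is possible.

7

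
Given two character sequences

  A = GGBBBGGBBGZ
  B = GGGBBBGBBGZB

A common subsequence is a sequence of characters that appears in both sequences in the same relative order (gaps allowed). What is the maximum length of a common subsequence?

Taking G (A #1, B #2) → G (A #2, B #3) → B (A #3, B #4) → B (A #4, B #5) → B (A #5, B #6) → G (A #7, B #7) → B (A #8, B #8) → B (A #9, B #9) → G (A #10, B #10) → Z (A #11, B #11) gives a common subsequence of length 10. The LCS DP gives dp[11][12] = 10, so this is optimal.

10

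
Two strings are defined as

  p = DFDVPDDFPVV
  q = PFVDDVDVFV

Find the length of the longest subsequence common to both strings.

6

Pick D [1,4], D [3,5], V [4,6], D [6,7], F [8,9], V [11,10]; all 6 characters appear in both, in order. dp[11][10] = 6 confirms this is the maximum.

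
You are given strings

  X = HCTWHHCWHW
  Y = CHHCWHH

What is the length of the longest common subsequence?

6

Let dp[i][j] be the LCS length of the first i characters of X and the first j characters of Y. dp[i][j] = dp[i-1][j-1]+1 when the i-th and j-th characters match, else max(dp[i-1][j], dp[i][j-1]).
    ·  C  H  H  C  W  H  H
 ·  0  0  0  0  0  0  0  0
 H  0  0  1  1  1  1  1  1
 C  0  1  1  1  2  2  2  2
 T  0  1  1  1  2  2  2  2
 W  0  1  1  1  2  3  3  3
 H  0  1  2  2  2  3  4  4
 H  0  1  2  3  3  3  4  5
 C  0  1  2  3  4  4  4  5
 W  0  1  2  3  4  5  5  5
 H  0  1  2  3  4  5  6  6
 W  0  1  2  3  4  5  6  6
dp[10][7] = 6. One LCS (by backtracking along matches): CHHCWH.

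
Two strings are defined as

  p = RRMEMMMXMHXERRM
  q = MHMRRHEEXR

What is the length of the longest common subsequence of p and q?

5

Taking R [1,4] → R [2,5] → E [4,8] → X [11,9] → R [14,10] gives a common subsequence of length 5. dp[15][10] = 5 confirms this is the maximum.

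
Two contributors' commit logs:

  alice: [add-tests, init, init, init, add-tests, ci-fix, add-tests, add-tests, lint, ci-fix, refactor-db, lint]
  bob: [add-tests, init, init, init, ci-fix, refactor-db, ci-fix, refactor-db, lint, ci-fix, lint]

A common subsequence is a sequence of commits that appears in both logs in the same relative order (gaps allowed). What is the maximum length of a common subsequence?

8

Taking add-tests at alice[1]=bob[1] → init at alice[2]=bob[2] → init at alice[3]=bob[3] → init at alice[4]=bob[4] → ci-fix at alice[6]=bob[7] → lint at alice[9]=bob[9] → ci-fix at alice[10]=bob[10] → lint at alice[12]=bob[11] gives a common subsequence of length 8. The LCS DP gives dp[12][11] = 8, so this is optimal.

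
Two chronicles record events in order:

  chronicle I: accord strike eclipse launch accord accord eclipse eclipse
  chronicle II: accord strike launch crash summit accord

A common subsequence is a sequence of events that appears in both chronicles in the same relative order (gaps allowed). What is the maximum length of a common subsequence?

4

Pick accord [1,1] → strike [2,2] → launch [4,3] → accord [6,6]; all 4 events appear in both, in order. dp[8][6] = 4 confirms this is the maximum.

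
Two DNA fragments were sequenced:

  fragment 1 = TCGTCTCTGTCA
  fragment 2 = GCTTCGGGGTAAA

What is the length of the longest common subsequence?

7

One common subsequence of length 7: C at fragment 1[2]=fragment 2[2], T at fragment 1[4]=fragment 2[3], T at fragment 1[6]=fragment 2[4], C at fragment 1[7]=fragment 2[5], G at fragment 1[9]=fragment 2[9], T at fragment 1[10]=fragment 2[10], A at fragment 1[12]=fragment 2[13], and the DP table's final entry dp[12][13] is also 7, so no common subsequence is longer.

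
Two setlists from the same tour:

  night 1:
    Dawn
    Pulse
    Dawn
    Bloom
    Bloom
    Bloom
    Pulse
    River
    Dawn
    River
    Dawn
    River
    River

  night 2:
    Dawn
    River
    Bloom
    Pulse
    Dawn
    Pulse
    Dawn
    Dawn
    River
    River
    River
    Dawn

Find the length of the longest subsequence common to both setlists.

8

Taking Dawn at night 1[1]=night 2[1] → Pulse at night 1[2]=night 2[4] → Dawn at night 1[3]=night 2[5] → Pulse at night 1[7]=night 2[6] → Dawn at night 1[9]=night 2[8] → River at night 1[10]=night 2[9] → River at night 1[12]=night 2[10] → River at night 1[13]=night 2[11] gives a common subsequence of length 8. Since dp[13][12] = 8, nothing longer is possible.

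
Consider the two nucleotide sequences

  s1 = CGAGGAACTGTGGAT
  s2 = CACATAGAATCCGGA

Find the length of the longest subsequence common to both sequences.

One common subsequence of length 9: C at s1[1]=s2[3] → A at s1[3]=s2[6] → G at s1[5]=s2[7] → A at s1[6]=s2[8] → A at s1[7]=s2[9] → C at s1[8]=s2[12] → G at s1[12]=s2[13] → G at s1[13]=s2[14] → A at s1[14]=s2[15]. The LCS DP gives dp[15][15] = 9, so this is optimal.

9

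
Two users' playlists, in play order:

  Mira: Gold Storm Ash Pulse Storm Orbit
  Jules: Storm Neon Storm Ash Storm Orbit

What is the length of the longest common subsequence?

Taking Storm [2,3], then Ash [3,4], then Storm [5,5], then Orbit [6,6] gives a common subsequence of length 4. Since dp[6][6] = 4, nothing longer is possible.

4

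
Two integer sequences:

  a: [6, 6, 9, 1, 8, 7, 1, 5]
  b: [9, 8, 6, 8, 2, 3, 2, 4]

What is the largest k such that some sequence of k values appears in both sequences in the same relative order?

Pick 6 [2,3], 8 [5,4]; all 2 values appear in both, in order. Since dp[8][8] = 2, nothing longer is possible.

2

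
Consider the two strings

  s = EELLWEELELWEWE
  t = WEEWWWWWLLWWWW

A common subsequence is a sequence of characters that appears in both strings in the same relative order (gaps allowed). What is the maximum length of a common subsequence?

Taking E (s #1, t #2); then E (s #2, t #3); then L (s #3, t #9); then L (s #4, t #10); then W (s #5, t #12); then W (s #11, t #13); then W (s #13, t #14) gives a common subsequence of length 7, and the DP table's final entry dp[14][14] is also 7, so no common subsequence is longer.

7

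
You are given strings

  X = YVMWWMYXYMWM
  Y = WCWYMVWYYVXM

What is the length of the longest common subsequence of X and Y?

6

Taking Y [1,4], then V [2,6], then W [4,7], then Y [7,9], then X [8,11], then M [12,12] gives a common subsequence of length 6. Since dp[12][12] = 6, nothing longer is possible.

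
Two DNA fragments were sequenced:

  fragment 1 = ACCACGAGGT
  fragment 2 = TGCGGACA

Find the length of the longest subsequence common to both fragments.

Let dp[i][j] be the LCS length of the first i bases of fragment 1 and the first j bases of fragment 2. dp[i][j] = dp[i-1][j-1]+1 when the i-th and j-th bases match, else max(dp[i-1][j], dp[i][j-1]).
    ·  T  G  C  G  G  A  C  A
 ·  0  0  0  0  0  0  0  0  0
 A  0  0  0  0  0  0  1  1  1
 C  0  0  0  1  1  1  1  2  2
 C  0  0  0  1  1  1  1  2  2
 A  0  0  0  1  1  1  2  2  3
 C  0  0  0  1  1  1  2  3  3
 G  0  0  1  1  2  2  2  3  3
 A  0  0  1  1  2  2  3  3  4
 G  0  0  1  1  2  3  3  3  4
 G  0  0  1  1  2  3  3  3  4
 T  0  1  1  1  2  3  3  3  4
dp[10][8] = 4. One LCS (by backtracking along matches): CACA.

4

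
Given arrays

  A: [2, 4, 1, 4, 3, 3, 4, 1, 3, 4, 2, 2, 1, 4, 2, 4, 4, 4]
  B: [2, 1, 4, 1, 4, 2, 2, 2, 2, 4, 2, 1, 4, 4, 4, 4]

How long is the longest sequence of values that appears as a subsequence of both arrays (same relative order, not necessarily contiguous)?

One common subsequence of length 12: 2 [1,1] → 1 [3,2] → 4 [7,3] → 1 [8,4] → 4 [10,5] → 2 [11,9] → 2 [12,11] → 1 [13,12] → 4 [14,13] → 4 [16,14] → 4 [17,15] → 4 [18,16], and the DP table's final entry dp[18][16] is also 12, so no common subsequence is longer.

12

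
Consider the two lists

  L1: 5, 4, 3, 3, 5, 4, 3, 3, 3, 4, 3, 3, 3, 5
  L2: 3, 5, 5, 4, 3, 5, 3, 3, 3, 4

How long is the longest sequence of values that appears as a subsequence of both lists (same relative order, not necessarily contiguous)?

8

Pick 5 [1,3] → 4 [2,4] → 3 [4,5] → 5 [5,6] → 3 [7,7] → 3 [8,8] → 3 [9,9] → 4 [10,10]; all 8 values appear in both, in order. Since dp[14][10] = 8, nothing longer is possible.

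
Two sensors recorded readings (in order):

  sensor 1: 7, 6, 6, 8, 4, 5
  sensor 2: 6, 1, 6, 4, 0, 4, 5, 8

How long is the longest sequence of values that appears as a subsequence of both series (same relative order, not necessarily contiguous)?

4

Let dp[i][j] be the LCS length of the first i values of sensor 1 and the first j values of sensor 2. dp[i][j] = dp[i-1][j-1]+1 when the i-th and j-th values match, else max(dp[i-1][j], dp[i][j-1]).
    ·  6  1  6  4  0  4  5  8
 ·  0  0  0  0  0  0  0  0  0
 7  0  0  0  0  0  0  0  0  0
 6  0  1  1  1  1  1  1  1  1
 6  0  1  1  2  2  2  2  2  2
 8  0  1  1  2  2  2  2  2  3
 4  0  1  1  2  3  3  3  3  3
 5  0  1  1  2  3  3  3  4  4
dp[6][8] = 4. One LCS (by backtracking along matches): 6, 6, 4, 5.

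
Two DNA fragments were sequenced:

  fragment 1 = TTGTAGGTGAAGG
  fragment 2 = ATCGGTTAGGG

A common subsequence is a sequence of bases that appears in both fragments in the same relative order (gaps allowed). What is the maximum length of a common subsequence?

Pick T [1,2], T [2,6], T [4,7], A [5,8], G [9,9], G [12,10], G [13,11]; all 7 bases appear in both, in order. The LCS DP gives dp[13][11] = 7, so this is optimal.

7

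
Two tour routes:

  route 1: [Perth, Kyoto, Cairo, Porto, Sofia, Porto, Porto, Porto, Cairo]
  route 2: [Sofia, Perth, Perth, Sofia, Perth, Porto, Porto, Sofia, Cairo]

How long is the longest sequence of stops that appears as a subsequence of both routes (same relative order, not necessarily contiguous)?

Taking Perth [1,3], then Sofia [5,4], then Porto [6,6], then Porto [7,7], then Cairo [9,9] gives a common subsequence of length 5. dp[9][9] = 5 confirms this is the maximum.

5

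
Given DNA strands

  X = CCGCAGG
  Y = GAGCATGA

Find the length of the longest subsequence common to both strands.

One common subsequence of length 4: G (X #3, Y #3), then C (X #4, Y #4), then A (X #5, Y #5), then G (X #6, Y #7), and the DP table's final entry dp[7][8] is also 4, so no common subsequence is longer.

4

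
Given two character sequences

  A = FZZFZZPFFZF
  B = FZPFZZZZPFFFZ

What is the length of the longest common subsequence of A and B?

9

One common subsequence of length 9: F (A #1, B #4), then Z (A #2, B #5), then Z (A #3, B #6), then Z (A #5, B #7), then Z (A #6, B #8), then P (A #7, B #9), then F (A #8, B #11), then F (A #9, B #12), then Z (A #10, B #13). dp[11][13] = 9 confirms this is the maximum.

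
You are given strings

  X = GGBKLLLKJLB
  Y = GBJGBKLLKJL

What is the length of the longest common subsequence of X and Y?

Pick G [1,1] → G [2,4] → B [3,5] → K [4,6] → L [6,7] → L [7,8] → K [8,9] → J [9,10] → L [10,11]; all 9 characters appear in both, in order. dp[11][11] = 9 confirms this is the maximum.

9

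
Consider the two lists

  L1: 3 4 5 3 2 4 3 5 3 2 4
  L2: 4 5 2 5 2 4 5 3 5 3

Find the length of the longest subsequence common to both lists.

7

Match 4 [2,1], 5 [3,4], 2 [5,5], 4 [6,6], 3 [7,8], 5 [8,9], 3 [9,10] — 7 values in the same relative order in both. Since dp[11][10] = 7, nothing longer is possible.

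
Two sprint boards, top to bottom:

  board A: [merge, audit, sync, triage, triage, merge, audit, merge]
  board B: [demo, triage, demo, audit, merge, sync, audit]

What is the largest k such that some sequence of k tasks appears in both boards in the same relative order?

3

One common subsequence of length 3: merge at board A[1]=board B[5], sync at board A[3]=board B[6], audit at board A[7]=board B[7]. The LCS DP gives dp[8][7] = 3, so this is optimal.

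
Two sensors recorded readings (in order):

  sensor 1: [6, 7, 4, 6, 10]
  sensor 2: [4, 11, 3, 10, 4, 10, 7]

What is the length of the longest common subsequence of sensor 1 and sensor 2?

Match 4 (sensor 1 #3, sensor 2 #5); then 10 (sensor 1 #5, sensor 2 #6) — 2 values in the same relative order in both. Since dp[5][7] = 2, nothing longer is possible.

2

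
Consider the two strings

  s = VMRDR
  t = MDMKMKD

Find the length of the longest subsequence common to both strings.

2

Let dp[i][j] be the LCS length of the first i characters of s and the first j characters of t. dp[i][j] = dp[i-1][j-1]+1 when the i-th and j-th characters match, else max(dp[i-1][j], dp[i][j-1]).
    ·  M  D  M  K  M  K  D
 ·  0  0  0  0  0  0  0  0
 V  0  0  0  0  0  0  0  0
 M  0  1  1  1  1  1  1  1
 R  0  1  1  1  1  1  1  1
 D  0  1  2  2  2  2  2  2
 R  0  1  2  2  2  2  2  2
dp[5][7] = 2. One LCS (by backtracking along matches): MD.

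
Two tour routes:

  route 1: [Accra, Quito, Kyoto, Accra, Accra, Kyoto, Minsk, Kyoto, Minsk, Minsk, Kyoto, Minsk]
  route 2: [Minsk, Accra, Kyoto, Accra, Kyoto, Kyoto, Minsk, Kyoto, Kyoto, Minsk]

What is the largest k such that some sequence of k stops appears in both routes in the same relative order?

One common subsequence of length 8: Accra [1,2], then Kyoto [3,3], then Accra [4,4], then Kyoto [6,6], then Minsk [7,7], then Kyoto [8,8], then Kyoto [11,9], then Minsk [12,10]. dp[12][10] = 8 confirms this is the maximum.

8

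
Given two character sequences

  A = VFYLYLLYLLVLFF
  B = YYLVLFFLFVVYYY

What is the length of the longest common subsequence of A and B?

Taking Y at A[5]=B[1], Y at A[8]=B[2], L at A[10]=B[3], V at A[11]=B[4], L at A[12]=B[5], F at A[13]=B[7], F at A[14]=B[9] gives a common subsequence of length 7. Since dp[14][14] = 7, nothing longer is possible.

7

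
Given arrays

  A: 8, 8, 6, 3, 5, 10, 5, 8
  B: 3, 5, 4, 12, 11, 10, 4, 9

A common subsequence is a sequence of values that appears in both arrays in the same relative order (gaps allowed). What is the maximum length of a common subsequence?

3

Let dp[i][j] be the LCS length of the first i values of A and the first j values of B. dp[i][j] = dp[i-1][j-1]+1 when the i-th and j-th values match, else max(dp[i-1][j], dp[i][j-1]).
    ·  3  5  4 12 11 10  4  9
 ·  0  0  0  0  0  0  0  0  0
 8  0  0  0  0  0  0  0  0  0
 8  0  0  0  0  0  0  0  0  0
 6  0  0  0  0  0  0  0  0  0
 3  0  1  1  1  1  1  1  1  1
 5  0  1  2  2  2  2  2  2  2
10  0  1  2  2  2  2  3  3  3
 5  0  1  2  2  2  2  3  3  3
 8  0  1  2  2  2  2  3  3  3
dp[8][8] = 3. One LCS (by backtracking along matches): 3, 5, 10.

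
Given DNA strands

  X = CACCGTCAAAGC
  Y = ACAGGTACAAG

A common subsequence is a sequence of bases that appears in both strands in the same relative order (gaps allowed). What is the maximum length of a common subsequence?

Pick C [1,2] → A [2,3] → G [5,5] → T [6,6] → C [7,8] → A [9,9] → A [10,10] → G [11,11]; all 8 bases appear in both, in order. The LCS DP gives dp[12][11] = 8, so this is optimal.

8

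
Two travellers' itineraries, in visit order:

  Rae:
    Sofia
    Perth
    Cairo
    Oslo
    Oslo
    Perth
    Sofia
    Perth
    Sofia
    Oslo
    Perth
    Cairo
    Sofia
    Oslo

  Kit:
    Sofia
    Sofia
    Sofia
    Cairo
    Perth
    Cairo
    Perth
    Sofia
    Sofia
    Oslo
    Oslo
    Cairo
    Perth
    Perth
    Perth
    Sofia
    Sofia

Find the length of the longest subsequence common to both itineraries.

9

Taking Sofia [1,3], Perth [2,5], Cairo [3,6], Oslo [4,10], Oslo [5,11], Perth [6,14], Perth [8,15], Sofia [9,16], Sofia [13,17] gives a common subsequence of length 9. dp[14][17] = 9 confirms this is the maximum.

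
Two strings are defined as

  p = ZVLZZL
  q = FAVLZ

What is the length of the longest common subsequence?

Match V (p #2, q #3), then L (p #3, q #4), then Z (p #5, q #5) — 3 characters in the same relative order in both. The LCS DP gives dp[6][5] = 3, so this is optimal.

3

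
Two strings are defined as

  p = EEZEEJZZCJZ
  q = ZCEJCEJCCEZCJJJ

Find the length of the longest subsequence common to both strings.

Taking Z at p[3]=q[1] → E at p[4]=q[3] → E at p[5]=q[6] → J at p[6]=q[7] → Z at p[8]=q[11] → C at p[9]=q[12] → J at p[10]=q[15] gives a common subsequence of length 7. Since dp[11][15] = 7, nothing longer is possible.

7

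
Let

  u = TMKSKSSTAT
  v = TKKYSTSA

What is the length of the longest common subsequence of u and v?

One common subsequence of length 6: T at u[1]=v[1], K at u[3]=v[2], K at u[5]=v[3], S at u[6]=v[5], S at u[7]=v[7], A at u[9]=v[8]. Since dp[10][8] = 6, nothing longer is possible.

6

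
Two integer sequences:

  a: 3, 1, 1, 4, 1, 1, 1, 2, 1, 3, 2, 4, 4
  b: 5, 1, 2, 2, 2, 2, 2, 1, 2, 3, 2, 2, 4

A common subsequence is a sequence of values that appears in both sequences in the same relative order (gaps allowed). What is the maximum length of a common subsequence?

One common subsequence of length 6: 1 [2,2]; then 1 [7,8]; then 2 [8,9]; then 3 [10,10]; then 2 [11,12]; then 4 [13,13], and the DP table's final entry dp[13][13] is also 6, so no common subsequence is longer.

6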